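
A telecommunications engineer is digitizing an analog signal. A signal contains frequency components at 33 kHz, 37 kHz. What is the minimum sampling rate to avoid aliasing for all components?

The highest frequency component is f_max = 37 kHz.
Nyquist rate = 2 * f_max = 2 * 37 kHz = 74 kHz.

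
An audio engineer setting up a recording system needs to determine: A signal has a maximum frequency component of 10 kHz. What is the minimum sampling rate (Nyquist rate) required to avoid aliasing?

By the Nyquist-Shannon sampling theorem,
the minimum sampling rate (Nyquist rate) must be at least 2 * f_max.
Nyquist rate = 2 * 10 kHz = 20 kHz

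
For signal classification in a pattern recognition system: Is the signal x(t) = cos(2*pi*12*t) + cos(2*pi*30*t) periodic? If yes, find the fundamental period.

f1 = 12 Hz, f2 = 30 Hz
Period T1 = 1/12, T2 = 1/30
Ratio T1/T2 = 30/12, which is rational.
The signal is periodic with fundamental period T = 1/GCD(12,30) = 1/6 s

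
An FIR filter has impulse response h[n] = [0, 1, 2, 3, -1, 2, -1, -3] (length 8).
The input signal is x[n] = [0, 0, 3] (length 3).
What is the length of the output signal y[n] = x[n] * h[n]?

For linear convolution, the output length is:
len(y) = len(x) + len(h) - 1 = 3 + 8 - 1 = 10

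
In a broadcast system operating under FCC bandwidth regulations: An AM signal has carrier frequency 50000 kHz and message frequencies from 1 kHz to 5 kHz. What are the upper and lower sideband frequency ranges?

Upper sideband (USB) = fc + [fm_low, fm_high] = 50000 + [1, 5] = [50001, 50005] kHz
Lower sideband (LSB) = fc - [fm_high, fm_low] = 50000 - [5, 1] = [49995, 49999] kHz
Total occupied spectrum: 49995 kHz to 50005 kHz (plus carrier at 50000 kHz)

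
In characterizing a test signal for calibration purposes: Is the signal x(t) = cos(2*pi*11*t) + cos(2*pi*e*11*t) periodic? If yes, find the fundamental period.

f1 = 11 Hz, f2 = 11*e Hz
Ratio f2/f1 = e, which is irrational.
Since the frequency ratio is irrational, no common period exists.
The signal is not periodic.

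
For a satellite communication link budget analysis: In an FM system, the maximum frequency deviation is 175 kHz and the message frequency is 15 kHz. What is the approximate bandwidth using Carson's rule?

Carson's rule: BW = 2*(delta_f + f_m)
= 2*(175 + 15) kHz = 380 kHz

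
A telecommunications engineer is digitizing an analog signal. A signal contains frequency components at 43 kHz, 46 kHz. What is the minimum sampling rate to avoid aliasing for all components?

The highest frequency component is f_max = 46 kHz.
Nyquist rate = 2 * f_max = 2 * 46 kHz = 92 kHz.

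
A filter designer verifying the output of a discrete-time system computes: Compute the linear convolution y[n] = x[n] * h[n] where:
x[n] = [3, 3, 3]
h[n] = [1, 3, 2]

y[n] = sum_k x[k]*h[n-k]. Output length = len(x) + len(h) - 1 = 3 + 3 - 1 = 5.
y[0] = 3*1 = 3
y[1] = 3*1 + 3*3 = 12
y[2] = 3*1 + 3*3 + 3*2 = 18
y[3] = 3*3 + 3*2 = 15
y[4] = 3*2 = 6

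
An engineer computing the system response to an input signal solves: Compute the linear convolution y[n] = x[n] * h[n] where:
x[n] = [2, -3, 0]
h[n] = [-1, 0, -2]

y[n] = sum_k x[k]*h[n-k]. Output length = len(x) + len(h) - 1 = 3 + 3 - 1 = 5.
y[0] = 2*-1 = -2
y[1] = -3*-1 + 2*0 = 3
y[2] = 0*-1 + -3*0 + 2*-2 = -4
y[3] = 0*0 + -3*-2 = 6
y[4] = 0*-2 = 0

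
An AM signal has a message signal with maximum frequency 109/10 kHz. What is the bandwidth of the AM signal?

In AM (double-sideband), the bandwidth is twice the message frequency.
BW = 2 * f_m = 2 * 109/10 kHz = 109/5 kHz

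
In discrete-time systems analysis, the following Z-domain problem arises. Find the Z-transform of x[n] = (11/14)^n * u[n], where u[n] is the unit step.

The Z-transform of a^n * u[n] is z/(z-a) for |z| > |a|.
Here a = 11/14, so X(z) = z/(z - (11/14)) = 14z/(14z - 11)
ROC: |z| > 11/14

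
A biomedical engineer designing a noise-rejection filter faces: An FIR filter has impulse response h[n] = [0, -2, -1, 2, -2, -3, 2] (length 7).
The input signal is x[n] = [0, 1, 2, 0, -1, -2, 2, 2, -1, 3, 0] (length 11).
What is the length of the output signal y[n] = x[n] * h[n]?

For linear convolution, the output length is:
len(y) = len(x) + len(h) - 1 = 11 + 7 - 1 = 17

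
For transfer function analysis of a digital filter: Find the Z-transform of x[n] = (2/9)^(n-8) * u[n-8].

Time-shifting property: if X(z) = Z{x[n]}, then Z{x[n-d]} = z^(-d) * X(z)
X(z) = z/(z - 2/9) for x[n] = (2/9)^n * u[n]
Z{x[n-8]} = z^(-8) * z/(z - 2/9) = z^(-7)/(z - 2/9)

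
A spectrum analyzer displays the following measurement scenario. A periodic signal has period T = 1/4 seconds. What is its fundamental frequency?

The fundamental frequency is the reciprocal of the period.
f = 1/T = 1/(1/4) = 4 Hz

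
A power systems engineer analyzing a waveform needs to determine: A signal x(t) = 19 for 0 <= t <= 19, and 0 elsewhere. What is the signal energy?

Energy = integral of |x(t)|^2 dt over the signal duration
= 19^2 * 19 = 361 * 19 = 6859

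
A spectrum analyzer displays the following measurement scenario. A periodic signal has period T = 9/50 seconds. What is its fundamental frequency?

The fundamental frequency is the reciprocal of the period.
f = 1/T = 1/(9/50) = 50/9 Hz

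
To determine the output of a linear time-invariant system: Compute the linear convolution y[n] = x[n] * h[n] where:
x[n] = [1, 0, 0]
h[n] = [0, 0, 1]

y[n] = sum_k x[k]*h[n-k]. Output length = len(x) + len(h) - 1 = 3 + 3 - 1 = 5.
y[0] = 1*0 = 0
y[1] = 0*0 + 1*0 = 0
y[2] = 0*0 + 0*0 + 1*1 = 1
y[3] = 0*0 + 0*1 = 0
y[4] = 0*1 = 0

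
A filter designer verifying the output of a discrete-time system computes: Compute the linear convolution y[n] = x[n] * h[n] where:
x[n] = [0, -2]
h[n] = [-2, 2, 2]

y[n] = sum_k x[k]*h[n-k]. Output length = len(x) + len(h) - 1 = 2 + 3 - 1 = 4.
y[0] = 0*-2 = 0
y[1] = -2*-2 + 0*2 = 4
y[2] = -2*2 + 0*2 = -4
y[3] = -2*2 = -4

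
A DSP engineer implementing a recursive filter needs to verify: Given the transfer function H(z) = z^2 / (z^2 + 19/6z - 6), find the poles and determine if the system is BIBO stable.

Poles are roots of the denominator: z^2 + 19/6z - 6 = 0.
Quadratic formula: z = [-(19/6) +/- sqrt((19/6)^2 - 4*(-6))] / 2
Discriminant = 361/36 + 24 = 1225/36; sqrt = 35/6.
z = (-19/6 +/- 35/6) / 2 => z = 4/3 or z = -9/2.
|p1| = 9/2, |p2| = 4/3.
For BIBO stability, all poles must lie inside the unit circle (|p| < 1).
System is UNSTABLE since at least one |p| >= 1.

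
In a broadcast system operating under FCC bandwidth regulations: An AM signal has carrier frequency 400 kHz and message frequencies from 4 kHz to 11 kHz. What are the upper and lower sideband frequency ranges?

Upper sideband (USB) = fc + [fm_low, fm_high] = 400 + [4, 11] = [404, 411] kHz
Lower sideband (LSB) = fc - [fm_high, fm_low] = 400 - [11, 4] = [389, 396] kHz
Total occupied spectrum: 389 kHz to 411 kHz (plus carrier at 400 kHz)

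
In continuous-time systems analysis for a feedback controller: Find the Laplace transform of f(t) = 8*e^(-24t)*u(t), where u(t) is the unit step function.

Standard Laplace transform pair:
e^(-at)*u(t) <-> 1/(s+a)
With a = 24: L{8*e^(-24t)*u(t)} = 8/(s+24), ROC: Re(s) > -24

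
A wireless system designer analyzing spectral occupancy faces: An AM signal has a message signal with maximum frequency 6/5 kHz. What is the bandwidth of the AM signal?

In AM (double-sideband), the bandwidth is twice the message frequency.
BW = 2 * f_m = 2 * 6/5 kHz = 12/5 kHz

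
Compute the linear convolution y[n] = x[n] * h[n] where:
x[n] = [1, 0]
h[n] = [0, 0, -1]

y[n] = sum_k x[k]*h[n-k]. Output length = len(x) + len(h) - 1 = 2 + 3 - 1 = 4.
y[0] = 1*0 = 0
y[1] = 0*0 + 1*0 = 0
y[2] = 0*0 + 1*-1 = -1
y[3] = 0*-1 = 0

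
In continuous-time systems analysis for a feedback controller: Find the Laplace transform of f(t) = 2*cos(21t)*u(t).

Standard pair: cos(wt)*u(t) <-> s/(s^2+w^2)
With w = 21: L{2*cos(21t)*u(t)} = 2s/(s^2+441)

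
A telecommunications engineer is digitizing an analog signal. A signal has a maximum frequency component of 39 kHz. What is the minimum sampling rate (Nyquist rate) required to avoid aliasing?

By the Nyquist-Shannon sampling theorem,
the minimum sampling rate (Nyquist rate) must be at least 2 * f_max.
Nyquist rate = 2 * 39 kHz = 78 kHz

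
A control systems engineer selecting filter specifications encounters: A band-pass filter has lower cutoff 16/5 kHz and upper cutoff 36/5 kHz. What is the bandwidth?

Bandwidth = f_high - f_low
= 36/5 kHz - 16/5 kHz = 4 kHz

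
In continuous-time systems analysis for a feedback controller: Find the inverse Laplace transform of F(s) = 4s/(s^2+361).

Standard pair: s/(s^2+w^2) <-> cos(wt)*u(t)
With k=4, w=19: f(t) = 4*cos(19t)*u(t)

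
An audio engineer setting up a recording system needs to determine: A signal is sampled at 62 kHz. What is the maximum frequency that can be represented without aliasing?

The maximum frequency that can be represented without aliasing
is the Nyquist frequency: f_max = f_s / 2 = 62 kHz / 2 = 31 kHz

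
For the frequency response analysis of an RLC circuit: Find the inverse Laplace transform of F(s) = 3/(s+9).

Standard pair: k/(s+a) <-> k*e^(-at)*u(t)
With k=3, a=9: f(t) = 3*e^(-9t)*u(t)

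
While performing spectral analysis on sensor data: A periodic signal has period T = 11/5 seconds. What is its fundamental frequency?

The fundamental frequency is the reciprocal of the period.
f = 1/T = 1/(11/5) = 5/11 Hz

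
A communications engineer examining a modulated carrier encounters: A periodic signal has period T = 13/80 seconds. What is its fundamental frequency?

The fundamental frequency is the reciprocal of the period.
f = 1/T = 1/(13/80) = 80/13 Hz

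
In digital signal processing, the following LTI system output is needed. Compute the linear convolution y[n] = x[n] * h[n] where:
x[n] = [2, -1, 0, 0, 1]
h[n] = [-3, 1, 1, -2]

y[n] = sum_k x[k]*h[n-k]. Output length = len(x) + len(h) - 1 = 5 + 4 - 1 = 8.
y[0] = 2*-3 = -6
y[1] = -1*-3 + 2*1 = 5
y[2] = 0*-3 + -1*1 + 2*1 = 1
y[3] = 0*-3 + 0*1 + -1*1 + 2*-2 = -5
y[4] = 1*-3 + 0*1 + 0*1 + -1*-2 = -1
y[5] = 1*1 + 0*1 + 0*-2 = 1
y[6] = 1*1 + 0*-2 = 1
y[7] = 1*-2 = -2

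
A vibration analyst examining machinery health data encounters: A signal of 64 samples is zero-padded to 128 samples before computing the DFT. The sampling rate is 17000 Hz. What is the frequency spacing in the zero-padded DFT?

Original DFT: N = 64, resolution = f_s/N = 17000/64 = 2125/8 Hz
Zero-padded DFT: N = 128, resolution = f_s/N = 17000/128 = 2125/16 Hz
Zero-padding interpolates the spectrum (finer frequency grid)
but does NOT improve the true spectral resolution (ability to resolve close frequencies).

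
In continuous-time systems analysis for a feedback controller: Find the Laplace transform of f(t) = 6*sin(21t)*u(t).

Standard pair: sin(wt)*u(t) <-> w/(s^2+w^2)
With w = 21: L{6*sin(21t)*u(t)} = 126/(s^2+441)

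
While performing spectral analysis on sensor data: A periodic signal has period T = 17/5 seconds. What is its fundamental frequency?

The fundamental frequency is the reciprocal of the period.
f = 1/T = 1/(17/5) = 5/17 Hz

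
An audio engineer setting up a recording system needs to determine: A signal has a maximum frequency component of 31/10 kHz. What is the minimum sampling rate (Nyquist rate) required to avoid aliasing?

By the Nyquist-Shannon sampling theorem,
the minimum sampling rate (Nyquist rate) must be at least 2 * f_max.
Nyquist rate = 2 * 31/10 kHz = 31/5 kHz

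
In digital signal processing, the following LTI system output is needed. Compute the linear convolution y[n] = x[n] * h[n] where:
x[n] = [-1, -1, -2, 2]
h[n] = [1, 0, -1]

y[n] = sum_k x[k]*h[n-k]. Output length = len(x) + len(h) - 1 = 4 + 3 - 1 = 6.
y[0] = -1*1 = -1
y[1] = -1*1 + -1*0 = -1
y[2] = -2*1 + -1*0 + -1*-1 = -1
y[3] = 2*1 + -2*0 + -1*-1 = 3
y[4] = 2*0 + -2*-1 = 2
y[5] = 2*-1 = -2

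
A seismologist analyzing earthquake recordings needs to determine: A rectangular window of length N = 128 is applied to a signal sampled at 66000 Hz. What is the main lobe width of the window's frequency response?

For a rectangular window of length N,
the main lobe width in frequency is 2*f_s/N.
= 2*66000/128 = 4125/4 Hz
This determines the minimum frequency separation for resolving two sinusoids.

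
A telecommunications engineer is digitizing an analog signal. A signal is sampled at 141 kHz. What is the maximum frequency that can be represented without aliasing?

The maximum frequency that can be represented without aliasing
is the Nyquist frequency: f_max = f_s / 2 = 141 kHz / 2 = 141/2 kHz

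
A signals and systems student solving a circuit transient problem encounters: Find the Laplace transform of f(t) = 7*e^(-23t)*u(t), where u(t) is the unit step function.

Standard Laplace transform pair:
e^(-at)*u(t) <-> 1/(s+a)
With a = 23: L{7*e^(-23t)*u(t)} = 7/(s+23), ROC: Re(s) > -23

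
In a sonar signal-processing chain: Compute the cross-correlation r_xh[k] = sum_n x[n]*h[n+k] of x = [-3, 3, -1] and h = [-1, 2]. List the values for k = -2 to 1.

Both sequences indexed from 0 and zero outside their support.
Lags with overlap: k = -2 to 1.
  r_xh[-2] = x[2]*h[0] = 1
  r_xh[-1] = x[1]*h[0] + x[2]*h[1] = -5
  r_xh[0] = x[0]*h[0] + x[1]*h[1] = 9
  r_xh[1] = x[0]*h[1] = -6
r_xh = [1, -5, 9, -6] (for k = -2, ..., 1)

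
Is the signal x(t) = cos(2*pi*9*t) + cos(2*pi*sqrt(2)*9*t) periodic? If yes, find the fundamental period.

f1 = 9 Hz, f2 = 9*sqrt(2) Hz
Ratio f2/f1 = sqrt(2), which is irrational.
Since the frequency ratio is irrational, no common period exists.
The signal is not periodic.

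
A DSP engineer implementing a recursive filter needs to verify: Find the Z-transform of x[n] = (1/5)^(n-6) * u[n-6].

Time-shifting property: if X(z) = Z{x[n]}, then Z{x[n-d]} = z^(-d) * X(z)
X(z) = z/(z - 1/5) for x[n] = (1/5)^n * u[n]
Z{x[n-6]} = z^(-6) * z/(z - 1/5) = z^(-5)/(z - 1/5)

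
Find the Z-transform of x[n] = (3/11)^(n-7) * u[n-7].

Time-shifting property: if X(z) = Z{x[n]}, then Z{x[n-d]} = z^(-d) * X(z)
X(z) = z/(z - 3/11) for x[n] = (3/11)^n * u[n]
Z{x[n-7]} = z^(-7) * z/(z - 3/11) = z^(-6)/(z - 3/11)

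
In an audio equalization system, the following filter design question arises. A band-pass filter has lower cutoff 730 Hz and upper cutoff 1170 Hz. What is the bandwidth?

Bandwidth = f_high - f_low
= 1170 Hz - 730 Hz = 440 Hz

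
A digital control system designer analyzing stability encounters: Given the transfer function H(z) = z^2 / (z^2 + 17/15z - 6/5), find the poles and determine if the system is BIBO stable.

Poles are roots of the denominator: z^2 + 17/15z - 6/5 = 0.
Quadratic formula: z = [-(17/15) +/- sqrt((17/15)^2 - 4*(-6/5))] / 2
Discriminant = 289/225 + 24/5 = 1369/225; sqrt = 37/15.
z = (-17/15 +/- 37/15) / 2 => z = 2/3 or z = -9/5.
|p1| = 9/5, |p2| = 2/3.
For BIBO stability, all poles must lie inside the unit circle (|p| < 1).
System is UNSTABLE since at least one |p| >= 1.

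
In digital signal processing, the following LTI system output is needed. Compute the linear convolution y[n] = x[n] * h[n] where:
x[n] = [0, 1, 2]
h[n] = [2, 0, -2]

y[n] = sum_k x[k]*h[n-k]. Output length = len(x) + len(h) - 1 = 3 + 3 - 1 = 5.
y[0] = 0*2 = 0
y[1] = 1*2 + 0*0 = 2
y[2] = 2*2 + 1*0 + 0*-2 = 4
y[3] = 2*0 + 1*-2 = -2
y[4] = 2*-2 = -4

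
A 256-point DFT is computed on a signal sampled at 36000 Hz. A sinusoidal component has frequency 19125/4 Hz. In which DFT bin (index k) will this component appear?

DFT frequency resolution = f_s/N = 36000/256 = 1125/8 Hz
Bin index k = f_signal / resolution = 19125/4 / 1125/8 = 34
The signal frequency 19125/4 Hz falls in DFT bin k = 34.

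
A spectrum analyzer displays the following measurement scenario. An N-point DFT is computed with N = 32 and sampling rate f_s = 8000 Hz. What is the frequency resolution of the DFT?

DFT frequency resolution = f_s / N
= 8000 / 32 = 250 Hz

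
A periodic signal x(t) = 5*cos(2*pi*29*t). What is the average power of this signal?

Average power of A*cos(wt) is A^2/2.
P = 5^2 / 2 = 25/2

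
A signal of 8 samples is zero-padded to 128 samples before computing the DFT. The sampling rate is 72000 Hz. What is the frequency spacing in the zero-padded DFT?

Original DFT: N = 8, resolution = f_s/N = 72000/8 = 9000 Hz
Zero-padded DFT: N = 128, resolution = f_s/N = 72000/128 = 1125/2 Hz
Zero-padding interpolates the spectrum (finer frequency grid)
but does NOT improve the true spectral resolution (ability to resolve close frequencies).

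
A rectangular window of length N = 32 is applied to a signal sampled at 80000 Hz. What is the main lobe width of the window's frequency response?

For a rectangular window of length N,
the main lobe width in frequency is 2*f_s/N.
= 2*80000/32 = 5000 Hz
This determines the minimum frequency separation for resolving two sinusoids.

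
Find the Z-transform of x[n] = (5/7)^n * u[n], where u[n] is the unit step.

The Z-transform of a^n * u[n] is z/(z-a) for |z| > |a|.
Here a = 5/7, so X(z) = z/(z - (5/7)) = 7z/(7z - 5)
ROC: |z| > 5/7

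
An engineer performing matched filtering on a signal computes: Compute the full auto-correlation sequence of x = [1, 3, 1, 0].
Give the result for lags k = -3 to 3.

r_xx[k] = sum_m x[m]*x[m+k], indexed from 0, for k = -3 to 3:
  r_xx[-3] = x[3]*x[0] = 0
  r_xx[-2] = x[2]*x[0] + x[3]*x[1] = 1
  r_xx[-1] = x[1]*x[0] + x[2]*x[1] + x[3]*x[2] = 6
  r_xx[0] = x[0]*x[0] + x[1]*x[1] + x[2]*x[2] + x[3]*x[3] = 11
  r_xx[1] = x[0]*x[1] + x[1]*x[2] + x[2]*x[3] = 6
  r_xx[2] = x[0]*x[2] + x[1]*x[3] = 1
  r_xx[3] = x[0]*x[3] = 0
r_xx = [0, 1, 6, 11, 6, 1, 0]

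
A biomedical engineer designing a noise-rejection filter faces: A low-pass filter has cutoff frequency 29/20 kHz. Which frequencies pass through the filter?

A low-pass filter passes all frequencies below the cutoff frequency 29/20 kHz and attenuates higher frequencies.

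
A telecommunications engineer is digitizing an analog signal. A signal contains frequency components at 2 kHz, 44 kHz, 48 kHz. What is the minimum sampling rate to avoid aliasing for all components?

The highest frequency component is f_max = 48 kHz.
Nyquist rate = 2 * f_max = 2 * 48 kHz = 96 kHz.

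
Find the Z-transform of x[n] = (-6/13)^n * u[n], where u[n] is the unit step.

The Z-transform of a^n * u[n] is z/(z-a) for |z| > |a|.
Here a = -6/13, so X(z) = z/(z - (-6/13)) = 13z/(13z + 6)
ROC: |z| > 6/13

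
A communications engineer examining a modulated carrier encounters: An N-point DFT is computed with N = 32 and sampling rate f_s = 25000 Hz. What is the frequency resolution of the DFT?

DFT frequency resolution = f_s / N
= 25000 / 32 = 3125/4 Hz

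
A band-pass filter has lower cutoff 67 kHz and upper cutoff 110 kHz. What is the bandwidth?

Bandwidth = f_high - f_low
= 110 kHz - 67 kHz = 43 kHz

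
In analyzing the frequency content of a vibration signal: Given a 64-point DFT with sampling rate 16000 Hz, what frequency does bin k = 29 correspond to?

The frequency of DFT bin k is: f_k = k * f_s / N
f_29 = 29 * 16000 / 64 = 7250 Hz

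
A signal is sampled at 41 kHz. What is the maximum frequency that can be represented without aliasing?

The maximum frequency that can be represented without aliasing
is the Nyquist frequency: f_max = f_s / 2 = 41 kHz / 2 = 41/2 kHz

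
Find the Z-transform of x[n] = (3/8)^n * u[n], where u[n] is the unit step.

The Z-transform of a^n * u[n] is z/(z-a) for |z| > |a|.
Here a = 3/8, so X(z) = z/(z - (3/8)) = 8z/(8z - 3)
ROC: |z| > 3/8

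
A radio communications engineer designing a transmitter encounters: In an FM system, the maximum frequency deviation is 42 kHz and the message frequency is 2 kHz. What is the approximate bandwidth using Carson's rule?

Carson's rule: BW = 2*(delta_f + f_m)
= 2*(42 + 2) kHz = 88 kHz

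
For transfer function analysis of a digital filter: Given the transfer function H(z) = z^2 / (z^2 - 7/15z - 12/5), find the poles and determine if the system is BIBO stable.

Poles are roots of the denominator: z^2 - 7/15z - 12/5 = 0.
Quadratic formula: z = [-(-7/15) +/- sqrt((-7/15)^2 - 4*(-12/5))] / 2
Discriminant = 49/225 + 48/5 = 2209/225; sqrt = 47/15.
z = (7/15 +/- 47/15) / 2 => z = 9/5 or z = -4/3.
|p1| = 9/5, |p2| = 4/3.
For BIBO stability, all poles must lie inside the unit circle (|p| < 1).
System is UNSTABLE since at least one |p| >= 1.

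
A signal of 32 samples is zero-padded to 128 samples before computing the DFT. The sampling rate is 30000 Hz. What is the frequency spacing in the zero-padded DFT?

Original DFT: N = 32, resolution = f_s/N = 30000/32 = 1875/2 Hz
Zero-padded DFT: N = 128, resolution = f_s/N = 30000/128 = 1875/8 Hz
Zero-padding interpolates the spectrum (finer frequency grid)
but does NOT improve the true spectral resolution (ability to resolve close frequencies).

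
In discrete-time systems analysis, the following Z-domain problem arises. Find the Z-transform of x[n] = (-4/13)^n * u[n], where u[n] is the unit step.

The Z-transform of a^n * u[n] is z/(z-a) for |z| > |a|.
Here a = -4/13, so X(z) = z/(z - (-4/13)) = 13z/(13z + 4)
ROC: |z| > 4/13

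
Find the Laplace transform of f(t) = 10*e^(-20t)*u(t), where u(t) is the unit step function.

Standard Laplace transform pair:
e^(-at)*u(t) <-> 1/(s+a)
With a = 20: L{10*e^(-20t)*u(t)} = 10/(s+20), ROC: Re(s) > -20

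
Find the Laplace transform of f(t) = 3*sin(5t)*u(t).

Standard pair: sin(wt)*u(t) <-> w/(s^2+w^2)
With w = 5: L{3*sin(5t)*u(t)} = 15/(s^2+25)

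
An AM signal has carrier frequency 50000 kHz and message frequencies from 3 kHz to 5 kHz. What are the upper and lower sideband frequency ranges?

Upper sideband (USB) = fc + [fm_low, fm_high] = 50000 + [3, 5] = [50003, 50005] kHz
Lower sideband (LSB) = fc - [fm_high, fm_low] = 50000 - [5, 3] = [49995, 49997] kHz
Total occupied spectrum: 49995 kHz to 50005 kHz (plus carrier at 50000 kHz)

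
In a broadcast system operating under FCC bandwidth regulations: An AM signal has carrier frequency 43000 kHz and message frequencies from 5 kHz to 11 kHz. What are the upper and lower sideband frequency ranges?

Upper sideband (USB) = fc + [fm_low, fm_high] = 43000 + [5, 11] = [43005, 43011] kHz
Lower sideband (LSB) = fc - [fm_high, fm_low] = 43000 - [11, 5] = [42989, 42995] kHz
Total occupied spectrum: 42989 kHz to 43011 kHz (plus carrier at 43000 kHz)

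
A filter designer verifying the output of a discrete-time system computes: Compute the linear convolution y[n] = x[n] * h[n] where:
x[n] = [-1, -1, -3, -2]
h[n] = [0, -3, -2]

y[n] = sum_k x[k]*h[n-k]. Output length = len(x) + len(h) - 1 = 4 + 3 - 1 = 6.
y[0] = -1*0 = 0
y[1] = -1*0 + -1*-3 = 3
y[2] = -3*0 + -1*-3 + -1*-2 = 5
y[3] = -2*0 + -3*-3 + -1*-2 = 11
y[4] = -2*-3 + -3*-2 = 12
y[5] = -2*-2 = 4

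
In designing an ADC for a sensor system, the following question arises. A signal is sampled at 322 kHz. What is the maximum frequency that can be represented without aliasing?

The maximum frequency that can be represented without aliasing
is the Nyquist frequency: f_max = f_s / 2 = 322 kHz / 2 = 161 kHz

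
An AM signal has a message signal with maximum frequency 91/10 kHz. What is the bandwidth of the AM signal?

In AM (double-sideband), the bandwidth is twice the message frequency.
BW = 2 * f_m = 2 * 91/10 kHz = 91/5 kHz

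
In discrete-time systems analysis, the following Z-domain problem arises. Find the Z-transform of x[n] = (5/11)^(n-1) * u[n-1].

Time-shifting property: if X(z) = Z{x[n]}, then Z{x[n-d]} = z^(-d) * X(z)
X(z) = z/(z - 5/11) for x[n] = (5/11)^n * u[n]
Z{x[n-1]} = z^(-1) * z/(z - 5/11) = 1/(z - 5/11)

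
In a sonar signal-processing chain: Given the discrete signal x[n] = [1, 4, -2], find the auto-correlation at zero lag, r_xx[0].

The auto-correlation at zero lag r_xx[0] equals the signal energy.
r_xx[0] = sum of x[n]^2 = 1^2 + 4^2 + (-2)^2
= 1 + 16 + 4 = 21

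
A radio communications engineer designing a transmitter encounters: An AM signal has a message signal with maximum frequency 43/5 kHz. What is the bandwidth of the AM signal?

In AM (double-sideband), the bandwidth is twice the message frequency.
BW = 2 * f_m = 2 * 43/5 kHz = 86/5 kHz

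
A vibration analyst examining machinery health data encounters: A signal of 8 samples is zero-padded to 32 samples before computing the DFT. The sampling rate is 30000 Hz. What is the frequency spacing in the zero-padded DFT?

Original DFT: N = 8, resolution = f_s/N = 30000/8 = 3750 Hz
Zero-padded DFT: N = 32, resolution = f_s/N = 30000/32 = 1875/2 Hz
Zero-padding interpolates the spectrum (finer frequency grid)
but does NOT improve the true spectral resolution (ability to resolve close frequencies).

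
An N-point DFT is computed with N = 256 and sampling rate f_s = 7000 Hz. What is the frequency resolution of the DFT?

DFT frequency resolution = f_s / N
= 7000 / 256 = 875/32 Hz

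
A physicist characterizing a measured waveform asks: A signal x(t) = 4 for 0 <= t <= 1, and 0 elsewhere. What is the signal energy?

Energy = integral of |x(t)|^2 dt over the signal duration
= 4^2 * 1 = 16 * 1 = 16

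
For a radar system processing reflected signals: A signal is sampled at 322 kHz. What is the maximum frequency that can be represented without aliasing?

The maximum frequency that can be represented without aliasing
is the Nyquist frequency: f_max = f_s / 2 = 322 kHz / 2 = 161 kHz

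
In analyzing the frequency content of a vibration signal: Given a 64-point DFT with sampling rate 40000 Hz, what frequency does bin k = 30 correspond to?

The frequency of DFT bin k is: f_k = k * f_s / N
f_30 = 30 * 40000 / 64 = 18750 Hz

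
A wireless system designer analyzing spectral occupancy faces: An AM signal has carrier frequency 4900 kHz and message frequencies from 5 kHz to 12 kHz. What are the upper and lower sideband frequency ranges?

Upper sideband (USB) = fc + [fm_low, fm_high] = 4900 + [5, 12] = [4905, 4912] kHz
Lower sideband (LSB) = fc - [fm_high, fm_low] = 4900 - [12, 5] = [4888, 4895] kHz
Total occupied spectrum: 4888 kHz to 4912 kHz (plus carrier at 4900 kHz)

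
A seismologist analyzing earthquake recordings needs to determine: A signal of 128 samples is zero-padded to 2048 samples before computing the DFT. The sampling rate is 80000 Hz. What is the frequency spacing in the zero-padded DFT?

Original DFT: N = 128, resolution = f_s/N = 80000/128 = 625 Hz
Zero-padded DFT: N = 2048, resolution = f_s/N = 80000/2048 = 625/16 Hz
Zero-padding interpolates the spectrum (finer frequency grid)
but does NOT improve the true spectral resolution (ability to resolve close frequencies).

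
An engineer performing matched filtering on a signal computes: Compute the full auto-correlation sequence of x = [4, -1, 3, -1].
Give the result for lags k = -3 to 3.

r_xx[k] = sum_m x[m]*x[m+k], indexed from 0, for k = -3 to 3:
  r_xx[-3] = x[3]*x[0] = -4
  r_xx[-2] = x[2]*x[0] + x[3]*x[1] = 13
  r_xx[-1] = x[1]*x[0] + x[2]*x[1] + x[3]*x[2] = -10
  r_xx[0] = x[0]*x[0] + x[1]*x[1] + x[2]*x[2] + x[3]*x[3] = 27
  r_xx[1] = x[0]*x[1] + x[1]*x[2] + x[2]*x[3] = -10
  r_xx[2] = x[0]*x[2] + x[1]*x[3] = 13
  r_xx[3] = x[0]*x[3] = -4
r_xx = [-4, 13, -10, 27, -10, 13, -4]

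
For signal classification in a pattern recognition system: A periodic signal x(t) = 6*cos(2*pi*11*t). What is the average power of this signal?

Average power of A*cos(wt) is A^2/2.
P = 6^2 / 2 = 36/2 = 18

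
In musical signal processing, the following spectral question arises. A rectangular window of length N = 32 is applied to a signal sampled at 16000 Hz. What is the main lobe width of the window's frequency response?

For a rectangular window of length N,
the main lobe width in frequency is 2*f_s/N.
= 2*16000/32 = 1000 Hz
This determines the minimum frequency separation for resolving two sinusoids.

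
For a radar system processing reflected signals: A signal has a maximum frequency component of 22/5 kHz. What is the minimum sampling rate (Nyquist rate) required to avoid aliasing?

By the Nyquist-Shannon sampling theorem,
the minimum sampling rate (Nyquist rate) must be at least 2 * f_max.
Nyquist rate = 2 * 22/5 kHz = 44/5 kHz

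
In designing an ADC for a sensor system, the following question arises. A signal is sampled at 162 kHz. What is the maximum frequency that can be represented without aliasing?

The maximum frequency that can be represented without aliasing
is the Nyquist frequency: f_max = f_s / 2 = 162 kHz / 2 = 81 kHz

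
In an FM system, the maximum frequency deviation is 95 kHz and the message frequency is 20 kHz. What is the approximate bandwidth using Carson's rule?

Carson's rule: BW = 2*(delta_f + f_m)
= 2*(95 + 20) kHz = 230 kHz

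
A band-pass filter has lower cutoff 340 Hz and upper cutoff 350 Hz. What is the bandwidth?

Bandwidth = f_high - f_low
= 350 Hz - 340 Hz = 10 Hz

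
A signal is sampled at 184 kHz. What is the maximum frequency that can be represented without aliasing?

The maximum frequency that can be represented without aliasing
is the Nyquist frequency: f_max = f_s / 2 = 184 kHz / 2 = 92 kHz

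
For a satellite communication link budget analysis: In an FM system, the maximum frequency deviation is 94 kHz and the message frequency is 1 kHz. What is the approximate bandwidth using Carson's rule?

Carson's rule: BW = 2*(delta_f + f_m)
= 2*(94 + 1) kHz = 190 kHz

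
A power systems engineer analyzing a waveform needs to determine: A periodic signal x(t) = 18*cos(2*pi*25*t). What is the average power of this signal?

Average power of A*cos(wt) is A^2/2.
P = 18^2 / 2 = 324/2 = 162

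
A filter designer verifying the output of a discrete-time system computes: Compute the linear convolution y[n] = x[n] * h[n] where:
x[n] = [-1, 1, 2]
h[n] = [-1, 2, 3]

y[n] = sum_k x[k]*h[n-k]. Output length = len(x) + len(h) - 1 = 3 + 3 - 1 = 5.
y[0] = -1*-1 = 1
y[1] = 1*-1 + -1*2 = -3
y[2] = 2*-1 + 1*2 + -1*3 = -3
y[3] = 2*2 + 1*3 = 7
y[4] = 2*3 = 6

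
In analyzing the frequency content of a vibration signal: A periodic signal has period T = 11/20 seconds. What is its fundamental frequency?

The fundamental frequency is the reciprocal of the period.
f = 1/T = 1/(11/20) = 20/11 Hz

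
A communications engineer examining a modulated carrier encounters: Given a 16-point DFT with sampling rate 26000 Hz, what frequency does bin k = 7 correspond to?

The frequency of DFT bin k is: f_k = k * f_s / N
f_7 = 7 * 26000 / 16 = 11375 Hz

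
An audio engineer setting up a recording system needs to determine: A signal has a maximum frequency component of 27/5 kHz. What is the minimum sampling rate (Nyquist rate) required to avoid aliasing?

By the Nyquist-Shannon sampling theorem,
the minimum sampling rate (Nyquist rate) must be at least 2 * f_max.
Nyquist rate = 2 * 27/5 kHz = 54/5 kHz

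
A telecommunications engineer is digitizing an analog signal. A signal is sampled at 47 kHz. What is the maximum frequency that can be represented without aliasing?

The maximum frequency that can be represented without aliasing
is the Nyquist frequency: f_max = f_s / 2 = 47 kHz / 2 = 47/2 kHz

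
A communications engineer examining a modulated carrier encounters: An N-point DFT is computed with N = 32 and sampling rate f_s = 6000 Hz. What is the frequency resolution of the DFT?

DFT frequency resolution = f_s / N
= 6000 / 32 = 375/2 Hz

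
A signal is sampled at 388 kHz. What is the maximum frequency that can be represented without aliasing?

The maximum frequency that can be represented without aliasing
is the Nyquist frequency: f_max = f_s / 2 = 388 kHz / 2 = 194 kHz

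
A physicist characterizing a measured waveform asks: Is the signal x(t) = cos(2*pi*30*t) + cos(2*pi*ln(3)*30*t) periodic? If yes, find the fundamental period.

f1 = 30 Hz, f2 = 30*ln(3) Hz
Ratio f2/f1 = ln(3), which is irrational.
Since the frequency ratio is irrational, no common period exists.
The signal is not periodic.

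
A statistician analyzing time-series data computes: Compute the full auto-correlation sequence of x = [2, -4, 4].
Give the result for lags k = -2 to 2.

r_xx[k] = sum_m x[m]*x[m+k], indexed from 0, for k = -2 to 2:
  r_xx[-2] = x[2]*x[0] = 8
  r_xx[-1] = x[1]*x[0] + x[2]*x[1] = -24
  r_xx[0] = x[0]*x[0] + x[1]*x[1] + x[2]*x[2] = 36
  r_xx[1] = x[0]*x[1] + x[1]*x[2] = -24
  r_xx[2] = x[0]*x[2] = 8
r_xx = [8, -24, 36, -24, 8]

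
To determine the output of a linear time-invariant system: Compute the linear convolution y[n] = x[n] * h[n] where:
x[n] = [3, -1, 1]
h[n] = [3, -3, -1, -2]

y[n] = sum_k x[k]*h[n-k]. Output length = len(x) + len(h) - 1 = 3 + 4 - 1 = 6.
y[0] = 3*3 = 9
y[1] = -1*3 + 3*-3 = -12
y[2] = 1*3 + -1*-3 + 3*-1 = 3
y[3] = 1*-3 + -1*-1 + 3*-2 = -8
y[4] = 1*-1 + -1*-2 = 1
y[5] = 1*-2 = -2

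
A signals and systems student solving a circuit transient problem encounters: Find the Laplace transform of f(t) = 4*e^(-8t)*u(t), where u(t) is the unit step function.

Standard Laplace transform pair:
e^(-at)*u(t) <-> 1/(s+a)
With a = 8: L{4*e^(-8t)*u(t)} = 4/(s+8), ROC: Re(s) > -8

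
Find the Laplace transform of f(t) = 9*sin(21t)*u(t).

Standard pair: sin(wt)*u(t) <-> w/(s^2+w^2)
With w = 21: L{9*sin(21t)*u(t)} = 189/(s^2+441)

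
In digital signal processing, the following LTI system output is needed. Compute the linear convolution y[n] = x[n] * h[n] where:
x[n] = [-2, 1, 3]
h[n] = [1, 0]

y[n] = sum_k x[k]*h[n-k]. Output length = len(x) + len(h) - 1 = 3 + 2 - 1 = 4.
y[0] = -2*1 = -2
y[1] = 1*1 + -2*0 = 1
y[2] = 3*1 + 1*0 = 3
y[3] = 3*0 = 0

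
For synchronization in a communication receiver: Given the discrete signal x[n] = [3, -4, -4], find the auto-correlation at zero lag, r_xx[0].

The auto-correlation at zero lag r_xx[0] equals the signal energy.
r_xx[0] = sum of x[n]^2 = 3^2 + (-4)^2 + (-4)^2
= 9 + 16 + 16 = 41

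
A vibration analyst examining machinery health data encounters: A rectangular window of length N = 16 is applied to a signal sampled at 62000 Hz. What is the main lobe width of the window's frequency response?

For a rectangular window of length N,
the main lobe width in frequency is 2*f_s/N.
= 2*62000/16 = 7750 Hz
This determines the minimum frequency separation for resolving two sinusoids.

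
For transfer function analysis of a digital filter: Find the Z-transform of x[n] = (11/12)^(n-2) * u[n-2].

Time-shifting property: if X(z) = Z{x[n]}, then Z{x[n-d]} = z^(-d) * X(z)
X(z) = z/(z - 11/12) for x[n] = (11/12)^n * u[n]
Z{x[n-2]} = z^(-2) * z/(z - 11/12) = z^(-1)/(z - 11/12)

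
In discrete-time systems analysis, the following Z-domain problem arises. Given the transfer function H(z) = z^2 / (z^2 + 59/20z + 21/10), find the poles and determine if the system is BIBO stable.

Poles are roots of the denominator: z^2 + 59/20z + 21/10 = 0.
Quadratic formula: z = [-(59/20) +/- sqrt((59/20)^2 - 4*(21/10))] / 2
Discriminant = 3481/400 - 42/5 = 121/400; sqrt = 11/20.
z = (-59/20 +/- 11/20) / 2 => z = -6/5 or z = -7/4.
|p1| = 7/4, |p2| = 6/5.
For BIBO stability, all poles must lie inside the unit circle (|p| < 1).
System is UNSTABLE since at least one |p| >= 1.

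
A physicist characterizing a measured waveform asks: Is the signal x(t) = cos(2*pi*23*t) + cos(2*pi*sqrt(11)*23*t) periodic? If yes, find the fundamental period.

f1 = 23 Hz, f2 = 23*sqrt(11) Hz
Ratio f2/f1 = sqrt(11), which is irrational.
Since the frequency ratio is irrational, no common period exists.
The signal is not periodic.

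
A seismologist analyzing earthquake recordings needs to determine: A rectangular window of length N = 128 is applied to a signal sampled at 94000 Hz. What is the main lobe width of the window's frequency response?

For a rectangular window of length N,
the main lobe width in frequency is 2*f_s/N.
= 2*94000/128 = 5875/4 Hz
This determines the minimum frequency separation for resolving two sinusoids.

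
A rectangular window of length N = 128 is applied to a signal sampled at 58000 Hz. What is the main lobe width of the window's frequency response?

For a rectangular window of length N,
the main lobe width in frequency is 2*f_s/N.
= 2*58000/128 = 3625/4 Hz
This determines the minimum frequency separation for resolving two sinusoids.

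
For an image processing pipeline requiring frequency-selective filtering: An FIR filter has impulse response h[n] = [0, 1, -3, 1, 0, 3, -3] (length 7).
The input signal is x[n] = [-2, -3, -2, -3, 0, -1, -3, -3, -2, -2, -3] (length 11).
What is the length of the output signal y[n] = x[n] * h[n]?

For linear convolution, the output length is:
len(y) = len(x) + len(h) - 1 = 11 + 7 - 1 = 17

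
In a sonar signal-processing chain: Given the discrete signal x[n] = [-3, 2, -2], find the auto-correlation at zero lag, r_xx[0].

The auto-correlation at zero lag r_xx[0] equals the signal energy.
r_xx[0] = sum of x[n]^2 = (-3)^2 + 2^2 + (-2)^2
= 9 + 4 + 4 = 17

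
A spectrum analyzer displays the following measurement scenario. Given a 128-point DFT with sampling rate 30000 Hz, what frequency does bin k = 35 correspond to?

The frequency of DFT bin k is: f_k = k * f_s / N
f_35 = 35 * 30000 / 128 = 65625/8 Hz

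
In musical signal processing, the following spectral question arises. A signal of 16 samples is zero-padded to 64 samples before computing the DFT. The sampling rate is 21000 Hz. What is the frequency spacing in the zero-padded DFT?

Original DFT: N = 16, resolution = f_s/N = 21000/16 = 2625/2 Hz
Zero-padded DFT: N = 64, resolution = f_s/N = 21000/64 = 2625/8 Hz
Zero-padding interpolates the spectrum (finer frequency grid)
but does NOT improve the true spectral resolution (ability to resolve close frequencies).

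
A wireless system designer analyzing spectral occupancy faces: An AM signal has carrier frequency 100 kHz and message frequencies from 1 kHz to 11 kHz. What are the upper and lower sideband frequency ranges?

Upper sideband (USB) = fc + [fm_low, fm_high] = 100 + [1, 11] = [101, 111] kHz
Lower sideband (LSB) = fc - [fm_high, fm_low] = 100 - [11, 1] = [89, 99] kHz
Total occupied spectrum: 89 kHz to 111 kHz (plus carrier at 100 kHz)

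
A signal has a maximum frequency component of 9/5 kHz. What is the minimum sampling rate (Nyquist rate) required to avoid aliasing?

By the Nyquist-Shannon sampling theorem,
the minimum sampling rate (Nyquist rate) must be at least 2 * f_max.
Nyquist rate = 2 * 9/5 kHz = 18/5 kHz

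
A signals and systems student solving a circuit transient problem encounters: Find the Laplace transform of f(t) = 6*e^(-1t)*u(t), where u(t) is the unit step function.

Standard Laplace transform pair:
e^(-at)*u(t) <-> 1/(s+a)
With a = 1: L{6*e^(-1t)*u(t)} = 6/(s+1), ROC: Re(s) > -1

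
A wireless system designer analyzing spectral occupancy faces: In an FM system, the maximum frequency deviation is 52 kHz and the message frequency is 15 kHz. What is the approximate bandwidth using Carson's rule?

Carson's rule: BW = 2*(delta_f + f_m)
= 2*(52 + 15) kHz = 134 kHz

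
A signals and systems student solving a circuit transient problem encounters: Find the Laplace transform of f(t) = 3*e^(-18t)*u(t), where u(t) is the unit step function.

Standard Laplace transform pair:
e^(-at)*u(t) <-> 1/(s+a)
With a = 18: L{3*e^(-18t)*u(t)} = 3/(s+18), ROC: Re(s) > -18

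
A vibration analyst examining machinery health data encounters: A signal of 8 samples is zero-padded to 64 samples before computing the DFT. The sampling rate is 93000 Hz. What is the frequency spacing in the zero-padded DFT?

Original DFT: N = 8, resolution = f_s/N = 93000/8 = 11625 Hz
Zero-padded DFT: N = 64, resolution = f_s/N = 93000/64 = 11625/8 Hz
Zero-padding interpolates the spectrum (finer frequency grid)
but does NOT improve the true spectral resolution (ability to resolve close frequencies).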